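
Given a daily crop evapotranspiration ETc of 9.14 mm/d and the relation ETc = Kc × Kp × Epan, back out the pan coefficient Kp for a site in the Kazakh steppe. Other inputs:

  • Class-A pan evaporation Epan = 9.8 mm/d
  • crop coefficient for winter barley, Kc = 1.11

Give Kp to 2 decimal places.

0.84

ETc = Kc × Kp × Epan  ⇒  Kp = ETc / (Kc × Epan)
Kp = 9.14 / (1.11 × 9.8) = 9.14 / 10.878 = 0.8402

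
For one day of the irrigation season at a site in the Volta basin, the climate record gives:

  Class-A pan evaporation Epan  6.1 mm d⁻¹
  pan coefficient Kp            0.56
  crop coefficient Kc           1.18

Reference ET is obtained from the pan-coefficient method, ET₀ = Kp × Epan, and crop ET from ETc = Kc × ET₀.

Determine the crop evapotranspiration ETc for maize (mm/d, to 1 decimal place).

4.0 mm/d

ET₀ = 0.56 × 6.1 = 3.4160 mm/d
ETc = Kc × ET₀ = 1.18 × 3.4160 = 4.0309 mm/d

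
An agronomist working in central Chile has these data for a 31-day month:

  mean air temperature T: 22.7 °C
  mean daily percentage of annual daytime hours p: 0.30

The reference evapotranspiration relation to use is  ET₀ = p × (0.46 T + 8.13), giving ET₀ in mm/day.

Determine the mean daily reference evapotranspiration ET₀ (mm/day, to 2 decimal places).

ET₀ = 0.30 × (0.46 × 22.7 + 8.13) = 0.30 × 18.572 = 5.5716 mm/d

5.57 mm/day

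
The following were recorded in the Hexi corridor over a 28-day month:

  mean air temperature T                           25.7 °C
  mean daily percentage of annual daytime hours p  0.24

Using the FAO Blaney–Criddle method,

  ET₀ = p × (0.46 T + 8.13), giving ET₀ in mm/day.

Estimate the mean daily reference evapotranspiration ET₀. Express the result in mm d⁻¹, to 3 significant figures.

4.79 mm d⁻¹

ET₀ = 0.24 × (0.46 × 25.7 + 8.13) = 0.24 × 19.952 = 4.7885 mm/d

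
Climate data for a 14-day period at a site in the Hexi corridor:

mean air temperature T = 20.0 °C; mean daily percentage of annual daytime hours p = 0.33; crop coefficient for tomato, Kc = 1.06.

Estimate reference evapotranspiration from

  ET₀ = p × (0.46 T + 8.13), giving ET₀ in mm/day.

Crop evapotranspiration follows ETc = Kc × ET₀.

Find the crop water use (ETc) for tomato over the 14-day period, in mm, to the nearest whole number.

85 mm

ET₀ = 0.33 × (0.46 × 20.0 + 8.13) = 0.33 × 17.330 = 5.7189 mm/d
ETc = Kc × ET₀ = 1.06 × 5.7189 = 6.0620 mm/d
Over 14 days: 6.0620 × 14 = 84.868 mm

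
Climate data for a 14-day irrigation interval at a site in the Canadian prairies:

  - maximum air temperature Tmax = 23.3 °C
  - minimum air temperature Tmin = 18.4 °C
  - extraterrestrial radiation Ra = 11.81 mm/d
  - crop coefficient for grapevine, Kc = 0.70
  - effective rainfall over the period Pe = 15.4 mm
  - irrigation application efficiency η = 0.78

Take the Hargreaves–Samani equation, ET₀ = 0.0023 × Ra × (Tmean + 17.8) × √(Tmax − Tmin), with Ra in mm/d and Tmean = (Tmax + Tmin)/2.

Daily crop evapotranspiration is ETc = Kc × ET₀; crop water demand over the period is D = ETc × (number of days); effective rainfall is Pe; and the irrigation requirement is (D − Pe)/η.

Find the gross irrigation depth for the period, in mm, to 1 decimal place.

Tmean = (23.3 + 18.4)/2 = 20.85 °C
ET₀ = 0.0023 × 11.81 × (20.85 + 17.8) × √4.9 = 0.0023 × 11.81 × 38.65 × 2.2136 = 2.3239 mm/d
ETc = Kc × ET₀ = 0.70 × 2.3239 = 1.6267 mm/d
Crop demand D = ETc × 14 d = 1.6267 × 14 = 22.774 mm
D − Pe = 22.774 − 15.4 = 7.374 mm
Gross irrigation = 7.374 / 0.78 = 9.454 mm

9.5 mm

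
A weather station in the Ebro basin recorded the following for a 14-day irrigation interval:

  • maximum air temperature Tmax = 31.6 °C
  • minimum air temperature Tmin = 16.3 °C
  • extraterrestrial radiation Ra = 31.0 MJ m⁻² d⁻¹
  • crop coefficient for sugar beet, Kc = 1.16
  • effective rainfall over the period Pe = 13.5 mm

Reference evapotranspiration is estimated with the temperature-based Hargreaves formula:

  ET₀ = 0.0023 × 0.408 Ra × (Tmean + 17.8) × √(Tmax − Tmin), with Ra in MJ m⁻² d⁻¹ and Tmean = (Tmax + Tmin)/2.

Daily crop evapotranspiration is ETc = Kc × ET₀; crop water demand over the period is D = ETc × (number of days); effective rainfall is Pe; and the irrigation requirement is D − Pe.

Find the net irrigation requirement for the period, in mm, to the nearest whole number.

64 mm

Tmean = (31.6 + 16.3)/2 = 23.95 °C
0.408 Ra = 0.408 × 31.0 = 12.6480 mm/d equivalent
ET₀ = 0.0023 × 12.6480 × (23.95 + 17.8) × √15.3 = 0.0023 × 12.6480 × 41.75 × 3.9115 = 4.7506 mm/d
ETc = Kc × ET₀ = 1.16 × 4.7506 = 5.5107 mm/d
Crop demand D = ETc × 14 d = 5.5107 × 14 = 77.150 mm
D − Pe = 77.150 − 13.5 = 63.650 mm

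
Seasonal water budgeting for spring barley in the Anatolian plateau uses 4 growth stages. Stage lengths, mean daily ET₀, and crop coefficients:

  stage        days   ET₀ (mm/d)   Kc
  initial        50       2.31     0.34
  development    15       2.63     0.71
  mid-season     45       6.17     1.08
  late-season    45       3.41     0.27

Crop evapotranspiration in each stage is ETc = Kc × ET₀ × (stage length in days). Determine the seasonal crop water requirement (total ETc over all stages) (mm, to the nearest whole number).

initial: 0.34 × 2.31 × 50 = 39.27 mm
development: 0.71 × 2.63 × 15 = 28.01 mm
mid-season: 1.08 × 6.17 × 45 = 299.86 mm
late-season: 0.27 × 3.41 × 45 = 41.43 mm
Seasonal total = 408.57 mm

409 mm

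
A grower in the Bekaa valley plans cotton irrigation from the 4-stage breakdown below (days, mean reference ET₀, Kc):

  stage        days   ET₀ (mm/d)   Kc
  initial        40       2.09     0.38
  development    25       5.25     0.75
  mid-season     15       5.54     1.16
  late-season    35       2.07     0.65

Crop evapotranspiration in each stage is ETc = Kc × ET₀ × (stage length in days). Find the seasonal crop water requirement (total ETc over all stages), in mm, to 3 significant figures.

274 mm

initial: 0.38 × 2.09 × 40 = 31.77 mm
development: 0.75 × 5.25 × 25 = 98.44 mm
mid-season: 1.16 × 5.54 × 15 = 96.40 mm
late-season: 0.65 × 2.07 × 35 = 47.09 mm
Seasonal total = 273.70 mm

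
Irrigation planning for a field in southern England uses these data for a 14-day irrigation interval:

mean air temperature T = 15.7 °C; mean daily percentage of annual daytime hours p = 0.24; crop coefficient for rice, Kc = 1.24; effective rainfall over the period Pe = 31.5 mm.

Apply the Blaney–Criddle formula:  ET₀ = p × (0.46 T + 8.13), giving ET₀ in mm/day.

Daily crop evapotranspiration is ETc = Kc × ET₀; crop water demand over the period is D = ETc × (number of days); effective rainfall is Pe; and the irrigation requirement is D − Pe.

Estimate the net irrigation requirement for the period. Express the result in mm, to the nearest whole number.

32 mm

ET₀ = 0.24 × (0.46 × 15.7 + 8.13) = 0.24 × 15.352 = 3.6845 mm/d
ETc = Kc × ET₀ = 1.24 × 3.6845 = 4.5688 mm/d
Crop demand D = ETc × 14 d = 4.5688 × 14 = 63.963 mm
D − Pe = 63.963 − 31.5 = 32.463 mm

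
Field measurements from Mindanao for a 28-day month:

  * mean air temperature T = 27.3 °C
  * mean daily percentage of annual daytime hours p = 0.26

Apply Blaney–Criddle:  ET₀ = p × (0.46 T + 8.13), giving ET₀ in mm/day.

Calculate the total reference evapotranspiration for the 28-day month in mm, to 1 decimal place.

150.6 mm

ET₀ = 0.26 × (0.46 × 27.3 + 8.13) = 0.26 × 20.688 = 5.3789 mm/d
Monthly total = 5.3789 × 28 = 150.609 mm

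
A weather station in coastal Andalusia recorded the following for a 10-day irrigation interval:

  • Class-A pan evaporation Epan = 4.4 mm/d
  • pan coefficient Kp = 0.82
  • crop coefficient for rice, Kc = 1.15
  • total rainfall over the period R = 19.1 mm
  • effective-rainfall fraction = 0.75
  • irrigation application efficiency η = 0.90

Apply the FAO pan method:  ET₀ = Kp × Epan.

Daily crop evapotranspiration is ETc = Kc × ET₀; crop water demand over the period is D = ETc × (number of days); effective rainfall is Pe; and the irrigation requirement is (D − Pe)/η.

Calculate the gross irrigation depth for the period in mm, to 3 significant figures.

ET₀ = 0.82 × 4.4 = 3.6080 mm/d
ETc = Kc × ET₀ = 1.15 × 3.6080 = 4.1492 mm/d
Crop demand D = ETc × 10 d = 4.1492 × 10 = 41.492 mm
Pe = 0.75 × 19.1 = 14.325 mm
D − Pe = 41.492 − 14.325 = 27.167 mm
Gross irrigation = 27.167 / 0.90 = 30.186 mm

30.2 mm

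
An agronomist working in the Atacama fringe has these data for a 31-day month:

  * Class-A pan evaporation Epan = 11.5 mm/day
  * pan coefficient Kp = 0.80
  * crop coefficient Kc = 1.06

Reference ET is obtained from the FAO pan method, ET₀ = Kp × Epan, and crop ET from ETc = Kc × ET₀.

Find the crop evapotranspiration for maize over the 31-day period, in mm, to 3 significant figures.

ET₀ = 0.80 × 11.5 = 9.2000 mm/d
ETc = Kc × ET₀ = 1.06 × 9.2000 = 9.7520 mm/d
Over 31 days: 9.7520 × 31 = 302.312 mm

302 mm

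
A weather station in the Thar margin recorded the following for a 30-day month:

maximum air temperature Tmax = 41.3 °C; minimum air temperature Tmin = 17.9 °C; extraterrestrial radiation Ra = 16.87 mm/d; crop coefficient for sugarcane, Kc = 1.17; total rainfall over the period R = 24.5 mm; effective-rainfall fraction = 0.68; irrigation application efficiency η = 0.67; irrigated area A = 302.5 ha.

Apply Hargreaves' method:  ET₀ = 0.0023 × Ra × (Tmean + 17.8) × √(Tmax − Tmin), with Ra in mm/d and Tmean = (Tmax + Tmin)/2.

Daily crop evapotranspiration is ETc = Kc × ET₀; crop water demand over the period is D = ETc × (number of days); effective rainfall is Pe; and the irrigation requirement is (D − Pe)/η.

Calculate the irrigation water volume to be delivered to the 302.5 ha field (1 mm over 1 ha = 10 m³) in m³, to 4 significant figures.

1335000 m³

Tmean = (41.3 + 17.9)/2 = 29.60 °C
ET₀ = 0.0023 × 16.87 × (29.60 + 17.8) × √23.4 = 0.0023 × 16.87 × 47.40 × 4.8374 = 8.8968 mm/d
ETc = Kc × ET₀ = 1.17 × 8.8968 = 10.4093 mm/d
Crop demand D = ETc × 30 d = 10.4093 × 30 = 312.279 mm
Pe = 0.68 × 24.5 = 16.660 mm
D − Pe = 312.279 − 16.660 = 295.619 mm
Gross irrigation = 295.619 / 0.67 = 441.222 mm
Volume = 441.222 mm × 302.5 ha × 10 = 1334696.6 m³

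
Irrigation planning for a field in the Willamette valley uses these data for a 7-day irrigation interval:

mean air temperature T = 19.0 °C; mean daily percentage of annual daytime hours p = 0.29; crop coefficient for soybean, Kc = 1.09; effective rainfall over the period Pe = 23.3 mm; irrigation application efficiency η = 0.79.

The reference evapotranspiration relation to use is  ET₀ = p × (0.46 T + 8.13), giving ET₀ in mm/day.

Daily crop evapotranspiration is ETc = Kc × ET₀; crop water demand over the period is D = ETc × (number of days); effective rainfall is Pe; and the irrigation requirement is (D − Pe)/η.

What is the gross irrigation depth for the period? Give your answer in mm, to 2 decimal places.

17.76 mm

ET₀ = 0.29 × (0.46 × 19.0 + 8.13) = 0.29 × 16.870 = 4.8923 mm/d
ETc = Kc × ET₀ = 1.09 × 4.8923 = 5.3326 mm/d
Crop demand D = ETc × 7 d = 5.3326 × 7 = 37.328 mm
D − Pe = 37.328 − 23.3 = 14.028 mm
Gross irrigation = 14.028 / 0.79 = 17.757 mm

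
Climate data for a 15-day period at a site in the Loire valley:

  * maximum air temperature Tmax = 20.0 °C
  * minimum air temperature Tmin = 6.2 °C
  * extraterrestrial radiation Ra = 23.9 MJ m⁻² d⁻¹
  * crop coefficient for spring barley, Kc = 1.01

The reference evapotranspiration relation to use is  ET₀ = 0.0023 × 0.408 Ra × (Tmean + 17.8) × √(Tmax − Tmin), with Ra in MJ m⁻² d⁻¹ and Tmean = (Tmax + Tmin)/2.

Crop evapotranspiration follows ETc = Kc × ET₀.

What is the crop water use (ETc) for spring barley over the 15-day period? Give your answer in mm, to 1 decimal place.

39.0 mm

Tmean = (20.0 + 6.2)/2 = 13.10 °C
0.408 Ra = 0.408 × 23.9 = 9.7512 mm/d equivalent
ET₀ = 0.0023 × 9.7512 × (13.10 + 17.8) × √13.8 = 0.0023 × 9.7512 × 30.90 × 3.7148 = 2.5744 mm/d
ETc = Kc × ET₀ = 1.01 × 2.5744 = 2.6001 mm/d
Over 15 days: 2.6001 × 15 = 39.002 mm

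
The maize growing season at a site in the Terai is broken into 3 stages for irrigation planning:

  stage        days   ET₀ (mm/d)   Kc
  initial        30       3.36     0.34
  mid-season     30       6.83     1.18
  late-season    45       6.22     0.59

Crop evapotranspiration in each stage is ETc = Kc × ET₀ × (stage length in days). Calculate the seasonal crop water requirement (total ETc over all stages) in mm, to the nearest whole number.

initial: 0.34 × 3.36 × 30 = 34.27 mm
mid-season: 1.18 × 6.83 × 30 = 241.78 mm
late-season: 0.59 × 6.22 × 45 = 165.14 mm
Seasonal total = 441.19 mm

441 mm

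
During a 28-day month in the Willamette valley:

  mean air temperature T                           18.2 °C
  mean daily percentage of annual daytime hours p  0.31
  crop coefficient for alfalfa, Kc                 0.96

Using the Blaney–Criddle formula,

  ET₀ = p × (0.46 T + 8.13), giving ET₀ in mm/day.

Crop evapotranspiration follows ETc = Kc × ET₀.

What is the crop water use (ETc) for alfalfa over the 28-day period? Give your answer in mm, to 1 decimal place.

137.5 mm

ET₀ = 0.31 × (0.46 × 18.2 + 8.13) = 0.31 × 16.502 = 5.1156 mm/d
ETc = Kc × ET₀ = 0.96 × 5.1156 = 4.9110 mm/d
Over 28 days: 4.9110 × 28 = 137.508 mm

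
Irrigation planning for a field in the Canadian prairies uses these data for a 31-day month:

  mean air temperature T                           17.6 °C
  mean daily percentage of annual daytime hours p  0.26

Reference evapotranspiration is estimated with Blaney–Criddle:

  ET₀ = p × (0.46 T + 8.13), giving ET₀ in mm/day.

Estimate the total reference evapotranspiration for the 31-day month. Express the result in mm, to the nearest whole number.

ET₀ = 0.26 × (0.46 × 17.6 + 8.13) = 0.26 × 16.226 = 4.2188 mm/d
Monthly total = 4.2188 × 31 = 130.783 mm

131 mm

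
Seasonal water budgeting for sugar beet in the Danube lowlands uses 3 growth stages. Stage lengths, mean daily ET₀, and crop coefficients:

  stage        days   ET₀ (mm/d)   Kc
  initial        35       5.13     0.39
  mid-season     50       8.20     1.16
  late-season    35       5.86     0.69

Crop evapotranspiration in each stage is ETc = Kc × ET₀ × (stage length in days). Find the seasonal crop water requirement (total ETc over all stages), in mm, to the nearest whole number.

initial: 0.39 × 5.13 × 35 = 70.02 mm
mid-season: 1.16 × 8.20 × 50 = 475.60 mm
late-season: 0.69 × 5.86 × 35 = 141.52 mm
Seasonal total = 687.14 mm

687 mm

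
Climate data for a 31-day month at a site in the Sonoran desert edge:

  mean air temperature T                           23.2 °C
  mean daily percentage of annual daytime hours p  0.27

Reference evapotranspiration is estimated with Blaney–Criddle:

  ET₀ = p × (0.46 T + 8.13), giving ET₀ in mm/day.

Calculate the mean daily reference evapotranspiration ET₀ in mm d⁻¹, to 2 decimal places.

ET₀ = 0.27 × (0.46 × 23.2 + 8.13) = 0.27 × 18.802 = 5.0765 mm/d

5.08 mm d⁻¹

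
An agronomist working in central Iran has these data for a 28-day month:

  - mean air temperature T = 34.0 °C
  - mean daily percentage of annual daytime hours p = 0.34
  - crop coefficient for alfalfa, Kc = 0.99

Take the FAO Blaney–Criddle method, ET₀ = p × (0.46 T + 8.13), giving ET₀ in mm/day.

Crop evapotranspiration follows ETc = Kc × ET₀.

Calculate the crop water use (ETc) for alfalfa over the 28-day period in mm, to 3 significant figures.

224 mm

ET₀ = 0.34 × (0.46 × 34.0 + 8.13) = 0.34 × 23.770 = 8.0818 mm/d
ETc = Kc × ET₀ = 0.99 × 8.0818 = 8.0010 mm/d
Over 28 days: 8.0010 × 28 = 224.028 mm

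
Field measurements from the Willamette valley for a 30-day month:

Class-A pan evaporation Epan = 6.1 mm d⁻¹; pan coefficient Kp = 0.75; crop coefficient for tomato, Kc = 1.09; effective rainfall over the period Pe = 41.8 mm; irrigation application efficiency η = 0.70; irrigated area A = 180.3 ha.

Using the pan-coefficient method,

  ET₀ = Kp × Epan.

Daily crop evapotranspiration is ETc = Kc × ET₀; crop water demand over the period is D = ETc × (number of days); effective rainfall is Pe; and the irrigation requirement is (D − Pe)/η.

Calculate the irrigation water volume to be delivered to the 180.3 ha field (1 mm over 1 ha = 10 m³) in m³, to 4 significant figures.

277700 m³

ET₀ = 0.75 × 6.1 = 4.5750 mm/d
ETc = Kc × ET₀ = 1.09 × 4.5750 = 4.9868 mm/d
Crop demand D = ETc × 30 d = 4.9868 × 30 = 149.604 mm
D − Pe = 149.604 − 41.8 = 107.804 mm
Gross irrigation = 107.804 / 0.70 = 154.006 mm
Volume = 154.006 mm × 180.3 ha × 10 = 277672.8 m³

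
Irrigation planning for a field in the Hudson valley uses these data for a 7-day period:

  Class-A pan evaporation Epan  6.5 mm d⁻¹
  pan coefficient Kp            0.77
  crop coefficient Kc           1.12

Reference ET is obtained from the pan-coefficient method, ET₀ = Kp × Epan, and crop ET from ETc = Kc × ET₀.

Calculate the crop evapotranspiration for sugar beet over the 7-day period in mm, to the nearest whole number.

39 mm

ET₀ = 0.77 × 6.5 = 5.0050 mm/d
ETc = Kc × ET₀ = 1.12 × 5.0050 = 5.6056 mm/d
Over 7 days: 5.6056 × 7 = 39.239 mm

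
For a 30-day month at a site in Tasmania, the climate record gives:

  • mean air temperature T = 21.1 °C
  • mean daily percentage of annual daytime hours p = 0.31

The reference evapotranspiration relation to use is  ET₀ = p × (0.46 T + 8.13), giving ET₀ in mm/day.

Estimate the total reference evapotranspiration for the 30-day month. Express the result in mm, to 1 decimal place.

165.9 mm

ET₀ = 0.31 × (0.46 × 21.1 + 8.13) = 0.31 × 17.836 = 5.5292 mm/d
Monthly total = 5.5292 × 30 = 165.876 mm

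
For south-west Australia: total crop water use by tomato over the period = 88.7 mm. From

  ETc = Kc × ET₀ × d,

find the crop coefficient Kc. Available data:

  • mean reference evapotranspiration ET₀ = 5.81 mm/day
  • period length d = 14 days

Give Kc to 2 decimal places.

ETc = Kc × ET₀ × d  ⇒  Kc = ETc / (ET₀ × d)
Kc = 88.7 / (5.81 × 14) = 88.7 / 81.34 = 1.0905

1.09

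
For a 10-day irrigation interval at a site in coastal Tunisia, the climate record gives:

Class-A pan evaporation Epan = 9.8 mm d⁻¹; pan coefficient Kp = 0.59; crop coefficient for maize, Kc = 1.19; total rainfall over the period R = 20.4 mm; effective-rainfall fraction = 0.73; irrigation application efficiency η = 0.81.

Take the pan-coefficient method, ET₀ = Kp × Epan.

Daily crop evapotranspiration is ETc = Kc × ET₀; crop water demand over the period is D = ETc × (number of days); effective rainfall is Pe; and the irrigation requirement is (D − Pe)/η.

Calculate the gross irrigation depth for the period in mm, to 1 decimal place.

ET₀ = 0.59 × 9.8 = 5.7820 mm/d
ETc = Kc × ET₀ = 1.19 × 5.7820 = 6.8806 mm/d
Crop demand D = ETc × 10 d = 6.8806 × 10 = 68.806 mm
Pe = 0.73 × 20.4 = 14.892 mm
D − Pe = 68.806 − 14.892 = 53.914 mm
Gross irrigation = 53.914 / 0.81 = 66.560 mm

66.6 mm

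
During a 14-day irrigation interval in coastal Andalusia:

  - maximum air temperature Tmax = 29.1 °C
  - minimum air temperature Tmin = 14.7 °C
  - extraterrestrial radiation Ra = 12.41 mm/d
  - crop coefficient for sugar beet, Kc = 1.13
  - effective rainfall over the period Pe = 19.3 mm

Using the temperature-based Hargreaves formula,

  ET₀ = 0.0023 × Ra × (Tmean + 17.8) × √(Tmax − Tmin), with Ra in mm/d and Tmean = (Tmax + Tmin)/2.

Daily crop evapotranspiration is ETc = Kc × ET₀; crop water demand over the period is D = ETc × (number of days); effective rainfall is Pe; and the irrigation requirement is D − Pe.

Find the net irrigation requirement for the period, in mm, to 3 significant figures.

Tmean = (29.1 + 14.7)/2 = 21.90 °C
ET₀ = 0.0023 × 12.41 × (21.90 + 17.8) × √14.4 = 0.0023 × 12.41 × 39.70 × 3.7947 = 4.3000 mm/d
ETc = Kc × ET₀ = 1.13 × 4.3000 = 4.8590 mm/d
Crop demand D = ETc × 14 d = 4.8590 × 14 = 68.026 mm
D − Pe = 68.026 − 19.3 = 48.726 mm

48.7 mm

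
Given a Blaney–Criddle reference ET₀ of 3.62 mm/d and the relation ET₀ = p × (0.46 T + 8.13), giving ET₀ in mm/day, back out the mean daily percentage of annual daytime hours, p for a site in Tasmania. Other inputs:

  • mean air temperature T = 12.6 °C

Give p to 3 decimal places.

0.260

p = ET₀ / (0.46 T + 8.13) = 3.62 / (0.46 × 12.6 + 8.13) = 3.62 / 13.926 = 0.2599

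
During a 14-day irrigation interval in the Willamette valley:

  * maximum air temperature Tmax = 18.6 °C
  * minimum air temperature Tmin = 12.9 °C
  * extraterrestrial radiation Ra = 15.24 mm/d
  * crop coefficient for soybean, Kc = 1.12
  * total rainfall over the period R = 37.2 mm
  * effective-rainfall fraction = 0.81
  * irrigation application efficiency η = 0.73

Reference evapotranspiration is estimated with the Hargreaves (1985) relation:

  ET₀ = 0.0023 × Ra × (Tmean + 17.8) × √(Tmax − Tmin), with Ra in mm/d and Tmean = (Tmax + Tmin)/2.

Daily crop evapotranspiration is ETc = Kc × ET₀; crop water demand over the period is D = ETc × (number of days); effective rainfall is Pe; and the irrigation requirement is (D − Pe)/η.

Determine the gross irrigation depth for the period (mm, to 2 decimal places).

19.03 mm

Tmean = (18.6 + 12.9)/2 = 15.75 °C
ET₀ = 0.0023 × 15.24 × (15.75 + 17.8) × √5.7 = 0.0023 × 15.24 × 33.55 × 2.3875 = 2.8077 mm/d
ETc = Kc × ET₀ = 1.12 × 2.8077 = 3.1446 mm/d
Crop demand D = ETc × 14 d = 3.1446 × 14 = 44.024 mm
Pe = 0.81 × 37.2 = 30.132 mm
D − Pe = 44.024 − 30.132 = 13.892 mm
Gross irrigation = 13.892 / 0.73 = 19.030 mm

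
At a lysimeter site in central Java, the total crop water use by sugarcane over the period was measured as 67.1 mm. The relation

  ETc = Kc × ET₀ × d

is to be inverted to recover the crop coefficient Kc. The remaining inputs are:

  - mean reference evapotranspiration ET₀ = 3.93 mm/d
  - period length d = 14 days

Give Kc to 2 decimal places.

ETc = Kc × ET₀ × d  ⇒  Kc = ETc / (ET₀ × d)
Kc = 67.1 / (3.93 × 14) = 67.1 / 55.02 = 1.2196

1.22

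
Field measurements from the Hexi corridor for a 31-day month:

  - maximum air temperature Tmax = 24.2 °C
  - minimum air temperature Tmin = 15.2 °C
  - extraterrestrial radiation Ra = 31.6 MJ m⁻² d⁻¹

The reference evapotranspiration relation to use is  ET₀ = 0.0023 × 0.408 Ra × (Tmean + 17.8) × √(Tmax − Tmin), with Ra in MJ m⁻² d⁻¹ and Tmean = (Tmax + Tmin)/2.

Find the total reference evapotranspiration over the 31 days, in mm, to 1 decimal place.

103.4 mm

Tmean = (24.2 + 15.2)/2 = 19.70 °C
0.408 Ra = 0.408 × 31.6 = 12.8928 mm/d equivalent
ET₀ = 0.0023 × 12.8928 × (19.70 + 17.8) × √9.0 = 0.0023 × 12.8928 × 37.50 × 3.0000 = 3.3360 mm/d
Over 31 days: 3.3360 × 31 = 103.416 mm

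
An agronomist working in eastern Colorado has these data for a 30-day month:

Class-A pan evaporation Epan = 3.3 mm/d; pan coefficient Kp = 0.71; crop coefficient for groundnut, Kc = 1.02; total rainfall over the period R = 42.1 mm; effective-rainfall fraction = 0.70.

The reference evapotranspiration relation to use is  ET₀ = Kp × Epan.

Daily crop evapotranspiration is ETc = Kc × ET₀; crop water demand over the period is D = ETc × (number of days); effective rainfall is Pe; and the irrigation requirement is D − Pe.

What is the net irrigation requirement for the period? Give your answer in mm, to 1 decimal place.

42.2 mm

ET₀ = 0.71 × 3.3 = 2.3430 mm/d
ETc = Kc × ET₀ = 1.02 × 2.3430 = 2.3899 mm/d
Crop demand D = ETc × 30 d = 2.3899 × 30 = 71.697 mm
Pe = 0.70 × 42.1 = 29.470 mm
D − Pe = 71.697 − 29.470 = 42.227 mm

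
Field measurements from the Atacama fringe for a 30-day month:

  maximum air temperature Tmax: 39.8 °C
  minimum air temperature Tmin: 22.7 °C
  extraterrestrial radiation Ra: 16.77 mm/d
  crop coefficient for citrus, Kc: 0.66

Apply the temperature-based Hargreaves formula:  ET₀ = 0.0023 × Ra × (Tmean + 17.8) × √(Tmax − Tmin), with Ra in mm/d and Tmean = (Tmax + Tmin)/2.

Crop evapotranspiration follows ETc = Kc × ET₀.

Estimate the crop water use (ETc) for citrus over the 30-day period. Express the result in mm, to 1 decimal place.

154.9 mm

Tmean = (39.8 + 22.7)/2 = 31.25 °C
ET₀ = 0.0023 × 16.77 × (31.25 + 17.8) × √17.1 = 0.0023 × 16.77 × 49.05 × 4.1352 = 7.8234 mm/d
ETc = Kc × ET₀ = 0.66 × 7.8234 = 5.1634 mm/d
Over 30 days: 5.1634 × 30 = 154.902 mm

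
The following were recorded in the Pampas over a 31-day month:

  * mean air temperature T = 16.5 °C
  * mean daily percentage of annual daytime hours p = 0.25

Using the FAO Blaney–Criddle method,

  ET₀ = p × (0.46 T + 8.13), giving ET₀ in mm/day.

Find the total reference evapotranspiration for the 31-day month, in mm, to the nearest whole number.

122 mm

ET₀ = 0.25 × (0.46 × 16.5 + 8.13) = 0.25 × 15.720 = 3.9300 mm/d
Monthly total = 3.9300 × 31 = 121.830 mm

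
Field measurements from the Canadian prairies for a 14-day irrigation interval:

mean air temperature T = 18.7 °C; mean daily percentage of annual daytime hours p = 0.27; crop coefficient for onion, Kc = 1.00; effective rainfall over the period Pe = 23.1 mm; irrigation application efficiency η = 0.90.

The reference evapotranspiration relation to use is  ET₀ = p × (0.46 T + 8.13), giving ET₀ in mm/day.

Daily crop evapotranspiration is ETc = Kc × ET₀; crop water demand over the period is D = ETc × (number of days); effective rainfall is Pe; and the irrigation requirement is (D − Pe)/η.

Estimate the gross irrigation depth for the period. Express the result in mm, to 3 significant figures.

44.6 mm

ET₀ = 0.27 × (0.46 × 18.7 + 8.13) = 0.27 × 16.732 = 4.5176 mm/d
ETc = Kc × ET₀ = 1.00 × 4.5176 = 4.5176 mm/d
Crop demand D = ETc × 14 d = 4.5176 × 14 = 63.246 mm
D − Pe = 63.246 − 23.1 = 40.146 mm
Gross irrigation = 40.146 / 0.90 = 44.607 mm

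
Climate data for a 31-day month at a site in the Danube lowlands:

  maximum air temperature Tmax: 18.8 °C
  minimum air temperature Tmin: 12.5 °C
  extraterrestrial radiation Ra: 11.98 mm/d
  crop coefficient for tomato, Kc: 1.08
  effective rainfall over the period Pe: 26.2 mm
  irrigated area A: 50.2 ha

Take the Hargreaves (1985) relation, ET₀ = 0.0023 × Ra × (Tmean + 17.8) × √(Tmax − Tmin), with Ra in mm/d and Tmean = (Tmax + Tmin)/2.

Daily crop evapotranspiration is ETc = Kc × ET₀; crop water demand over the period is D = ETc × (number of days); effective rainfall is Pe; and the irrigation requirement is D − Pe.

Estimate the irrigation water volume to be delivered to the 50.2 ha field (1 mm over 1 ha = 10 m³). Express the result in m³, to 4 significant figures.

25730 m³

Tmean = (18.8 + 12.5)/2 = 15.65 °C
ET₀ = 0.0023 × 11.98 × (15.65 + 17.8) × √6.3 = 0.0023 × 11.98 × 33.45 × 2.5100 = 2.3134 mm/d
ETc = Kc × ET₀ = 1.08 × 2.3134 = 2.4985 mm/d
Crop demand D = ETc × 31 d = 2.4985 × 31 = 77.454 mm
D − Pe = 77.454 − 26.2 = 51.254 mm
Volume = 51.254 mm × 50.2 ha × 10 = 25729.5 m³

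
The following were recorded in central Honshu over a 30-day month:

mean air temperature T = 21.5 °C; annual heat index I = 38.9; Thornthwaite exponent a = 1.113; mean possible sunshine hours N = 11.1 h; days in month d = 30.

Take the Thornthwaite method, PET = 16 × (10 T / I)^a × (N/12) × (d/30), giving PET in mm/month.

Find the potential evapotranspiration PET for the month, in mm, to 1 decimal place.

99.2 mm

10T/I = 10 × 21.5 / 38.9 = 5.5270
(10T/I)^a = 5.5270^1.113 = 6.7049
Uncorrected PET = 16 × 6.7049 = 107.278 mm
Correction = (N/12)(d/30) = (11.1/12)(30/30) = 0.9250
PET = 107.278 × 0.9250 = 99.232 mm/month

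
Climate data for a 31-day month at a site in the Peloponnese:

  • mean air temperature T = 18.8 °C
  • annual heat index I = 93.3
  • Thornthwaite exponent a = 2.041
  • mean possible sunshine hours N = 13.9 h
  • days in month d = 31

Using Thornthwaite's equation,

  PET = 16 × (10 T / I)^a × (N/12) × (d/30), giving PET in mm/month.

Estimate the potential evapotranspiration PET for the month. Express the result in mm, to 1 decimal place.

80.0 mm

10T/I = 10 × 18.8 / 93.3 = 2.0150
(10T/I)^a = 2.0150^2.041 = 4.1785
Uncorrected PET = 16 × 4.1785 = 66.856 mm
Correction = (N/12)(d/30) = (13.9/12)(31/30) = 1.1969
PET = 66.856 × 1.1969 = 80.020 mm/month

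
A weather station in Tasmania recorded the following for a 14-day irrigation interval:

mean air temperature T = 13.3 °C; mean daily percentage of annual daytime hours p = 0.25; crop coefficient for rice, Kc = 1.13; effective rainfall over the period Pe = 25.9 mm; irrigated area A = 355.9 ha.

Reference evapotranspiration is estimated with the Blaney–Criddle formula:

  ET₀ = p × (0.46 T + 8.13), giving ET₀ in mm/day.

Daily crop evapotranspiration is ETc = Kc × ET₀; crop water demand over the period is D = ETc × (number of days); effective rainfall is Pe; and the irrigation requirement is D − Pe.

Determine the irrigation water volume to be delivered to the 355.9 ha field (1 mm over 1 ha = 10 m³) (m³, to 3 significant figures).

108000 m³

ET₀ = 0.25 × (0.46 × 13.3 + 8.13) = 0.25 × 14.248 = 3.5620 mm/d
ETc = Kc × ET₀ = 1.13 × 3.5620 = 4.0251 mm/d
Crop demand D = ETc × 14 d = 4.0251 × 14 = 56.351 mm
D − Pe = 56.351 − 25.9 = 30.451 mm
Volume = 30.451 mm × 355.9 ha × 10 = 108375.1 m³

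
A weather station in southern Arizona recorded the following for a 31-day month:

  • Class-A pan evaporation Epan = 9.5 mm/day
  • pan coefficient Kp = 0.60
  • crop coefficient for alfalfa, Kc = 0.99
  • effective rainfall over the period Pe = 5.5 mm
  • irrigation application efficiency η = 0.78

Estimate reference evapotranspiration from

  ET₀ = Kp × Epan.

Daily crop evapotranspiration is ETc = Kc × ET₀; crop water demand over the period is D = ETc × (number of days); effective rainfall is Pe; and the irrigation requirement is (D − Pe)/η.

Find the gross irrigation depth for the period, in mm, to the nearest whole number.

ET₀ = 0.60 × 9.5 = 5.7000 mm/d
ETc = Kc × ET₀ = 0.99 × 5.7000 = 5.6430 mm/d
Crop demand D = ETc × 31 d = 5.6430 × 31 = 174.933 mm
D − Pe = 174.933 − 5.5 = 169.433 mm
Gross irrigation = 169.433 / 0.78 = 217.222 mm

217 mm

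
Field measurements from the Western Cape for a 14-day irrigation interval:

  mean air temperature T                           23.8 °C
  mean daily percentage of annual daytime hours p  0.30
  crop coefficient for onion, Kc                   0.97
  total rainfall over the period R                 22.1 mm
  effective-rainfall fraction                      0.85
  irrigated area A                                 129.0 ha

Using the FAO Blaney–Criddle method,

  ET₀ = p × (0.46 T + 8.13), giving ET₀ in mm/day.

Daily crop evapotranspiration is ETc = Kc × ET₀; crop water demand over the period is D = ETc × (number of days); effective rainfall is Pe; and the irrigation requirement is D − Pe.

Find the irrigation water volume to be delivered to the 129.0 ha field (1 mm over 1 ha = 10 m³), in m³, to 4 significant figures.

76030 m³

ET₀ = 0.30 × (0.46 × 23.8 + 8.13) = 0.30 × 19.078 = 5.7234 mm/d
ETc = Kc × ET₀ = 0.97 × 5.7234 = 5.5517 mm/d
Crop demand D = ETc × 14 d = 5.5517 × 14 = 77.724 mm
Pe = 0.85 × 22.1 = 18.785 mm
D − Pe = 77.724 − 18.785 = 58.939 mm
Volume = 58.939 mm × 129.0 ha × 10 = 76031.3 m³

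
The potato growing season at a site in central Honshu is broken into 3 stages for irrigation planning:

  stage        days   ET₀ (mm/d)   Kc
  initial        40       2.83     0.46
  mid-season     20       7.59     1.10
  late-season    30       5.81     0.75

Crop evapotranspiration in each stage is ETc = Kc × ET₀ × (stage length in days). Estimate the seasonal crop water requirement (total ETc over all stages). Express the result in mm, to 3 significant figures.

350 mm

initial: 0.46 × 2.83 × 40 = 52.07 mm
mid-season: 1.10 × 7.59 × 20 = 166.98 mm
late-season: 0.75 × 5.81 × 30 = 130.73 mm
Seasonal total = 349.78 mm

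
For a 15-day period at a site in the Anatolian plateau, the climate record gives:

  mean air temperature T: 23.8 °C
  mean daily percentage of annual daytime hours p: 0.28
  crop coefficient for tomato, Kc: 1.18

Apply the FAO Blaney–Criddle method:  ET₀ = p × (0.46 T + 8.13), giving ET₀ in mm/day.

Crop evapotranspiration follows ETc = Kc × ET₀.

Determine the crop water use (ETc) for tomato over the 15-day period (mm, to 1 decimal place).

ET₀ = 0.28 × (0.46 × 23.8 + 8.13) = 0.28 × 19.078 = 5.3418 mm/d
ETc = Kc × ET₀ = 1.18 × 5.3418 = 6.3033 mm/d
Over 15 days: 6.3033 × 15 = 94.550 mm

94.6 mm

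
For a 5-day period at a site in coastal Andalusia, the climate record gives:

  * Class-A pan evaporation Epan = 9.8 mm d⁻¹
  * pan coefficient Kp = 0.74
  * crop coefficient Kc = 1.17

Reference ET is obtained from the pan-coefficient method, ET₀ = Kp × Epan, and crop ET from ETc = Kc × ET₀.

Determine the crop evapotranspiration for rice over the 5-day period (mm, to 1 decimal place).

42.4 mm

ET₀ = 0.74 × 9.8 = 7.2520 mm/d
ETc = Kc × ET₀ = 1.17 × 7.2520 = 8.4848 mm/d
Over 5 days: 8.4848 × 5 = 42.424 mm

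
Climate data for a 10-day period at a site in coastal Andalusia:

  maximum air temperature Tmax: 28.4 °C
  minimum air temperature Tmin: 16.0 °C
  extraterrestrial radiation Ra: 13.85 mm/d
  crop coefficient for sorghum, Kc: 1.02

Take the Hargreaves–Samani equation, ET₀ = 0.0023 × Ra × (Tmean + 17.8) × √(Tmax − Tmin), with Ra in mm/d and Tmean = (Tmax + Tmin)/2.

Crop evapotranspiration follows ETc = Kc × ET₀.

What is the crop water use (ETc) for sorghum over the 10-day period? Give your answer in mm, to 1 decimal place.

Tmean = (28.4 + 16.0)/2 = 22.20 °C
ET₀ = 0.0023 × 13.85 × (22.20 + 17.8) × √12.4 = 0.0023 × 13.85 × 40.00 × 3.5214 = 4.4870 mm/d
ETc = Kc × ET₀ = 1.02 × 4.4870 = 4.5767 mm/d
Over 10 days: 4.5767 × 10 = 45.767 mm

45.8 mm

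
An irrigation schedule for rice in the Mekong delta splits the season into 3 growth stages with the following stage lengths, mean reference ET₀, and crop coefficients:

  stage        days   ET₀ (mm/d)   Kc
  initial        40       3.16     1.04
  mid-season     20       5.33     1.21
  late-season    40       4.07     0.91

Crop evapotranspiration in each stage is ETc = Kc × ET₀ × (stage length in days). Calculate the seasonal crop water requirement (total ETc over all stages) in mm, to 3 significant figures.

409 mm

initial: 1.04 × 3.16 × 40 = 131.46 mm
mid-season: 1.21 × 5.33 × 20 = 128.99 mm
late-season: 0.91 × 4.07 × 40 = 148.15 mm
Seasonal total = 408.60 mm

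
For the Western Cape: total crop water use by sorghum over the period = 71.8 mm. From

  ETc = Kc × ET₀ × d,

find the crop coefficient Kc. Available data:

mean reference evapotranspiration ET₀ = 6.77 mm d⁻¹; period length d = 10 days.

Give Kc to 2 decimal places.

1.06

ETc = Kc × ET₀ × d  ⇒  Kc = ETc / (ET₀ × d)
Kc = 71.8 / (6.77 × 10) = 71.8 / 67.70 = 1.0606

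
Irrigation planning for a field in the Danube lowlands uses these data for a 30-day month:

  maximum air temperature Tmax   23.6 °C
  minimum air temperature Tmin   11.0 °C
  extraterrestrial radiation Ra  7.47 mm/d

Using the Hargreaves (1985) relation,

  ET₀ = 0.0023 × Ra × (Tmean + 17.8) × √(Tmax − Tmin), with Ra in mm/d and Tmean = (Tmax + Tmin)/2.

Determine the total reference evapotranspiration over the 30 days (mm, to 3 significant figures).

Tmean = (23.6 + 11.0)/2 = 17.30 °C
ET₀ = 0.0023 × 7.47 × (17.30 + 17.8) × √12.6 = 0.0023 × 7.47 × 35.10 × 3.5496 = 2.1406 mm/d
Over 30 days: 2.1406 × 30 = 64.218 mm

64.2 mm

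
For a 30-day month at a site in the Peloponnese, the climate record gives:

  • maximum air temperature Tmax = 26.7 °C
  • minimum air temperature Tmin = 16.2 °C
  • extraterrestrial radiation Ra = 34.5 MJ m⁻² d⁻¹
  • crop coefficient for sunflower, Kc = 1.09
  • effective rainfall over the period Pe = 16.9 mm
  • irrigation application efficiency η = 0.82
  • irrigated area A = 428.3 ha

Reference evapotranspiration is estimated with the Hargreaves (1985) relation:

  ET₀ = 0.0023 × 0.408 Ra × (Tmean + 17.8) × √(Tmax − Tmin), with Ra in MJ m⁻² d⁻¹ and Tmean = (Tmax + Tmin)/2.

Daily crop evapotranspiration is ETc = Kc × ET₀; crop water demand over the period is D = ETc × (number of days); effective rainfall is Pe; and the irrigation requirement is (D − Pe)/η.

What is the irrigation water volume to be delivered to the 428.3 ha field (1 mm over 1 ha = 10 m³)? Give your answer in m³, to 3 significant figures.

Tmean = (26.7 + 16.2)/2 = 21.45 °C
0.408 Ra = 0.408 × 34.5 = 14.0760 mm/d equivalent
ET₀ = 0.0023 × 14.0760 × (21.45 + 17.8) × √10.5 = 0.0023 × 14.0760 × 39.25 × 3.2404 = 4.1176 mm/d
ETc = Kc × ET₀ = 1.09 × 4.1176 = 4.4882 mm/d
Crop demand D = ETc × 30 d = 4.4882 × 30 = 134.646 mm
D − Pe = 134.646 − 16.9 = 117.746 mm
Gross irrigation = 117.746 / 0.82 = 143.593 mm
Volume = 143.593 mm × 428.3 ha × 10 = 615008.8 m³

615000 m³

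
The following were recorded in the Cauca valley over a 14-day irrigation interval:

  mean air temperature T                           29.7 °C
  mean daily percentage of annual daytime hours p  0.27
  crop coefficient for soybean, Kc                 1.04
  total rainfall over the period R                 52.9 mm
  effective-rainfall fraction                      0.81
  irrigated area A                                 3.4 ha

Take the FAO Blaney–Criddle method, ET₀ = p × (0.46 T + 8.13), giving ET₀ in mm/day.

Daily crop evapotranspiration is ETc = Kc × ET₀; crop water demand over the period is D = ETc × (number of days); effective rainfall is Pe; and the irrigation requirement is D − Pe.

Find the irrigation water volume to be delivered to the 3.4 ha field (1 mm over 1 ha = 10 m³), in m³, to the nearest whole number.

1456 m³

ET₀ = 0.27 × (0.46 × 29.7 + 8.13) = 0.27 × 21.792 = 5.8838 mm/d
ETc = Kc × ET₀ = 1.04 × 5.8838 = 6.1192 mm/d
Crop demand D = ETc × 14 d = 6.1192 × 14 = 85.669 mm
Pe = 0.81 × 52.9 = 42.849 mm
D − Pe = 85.669 − 42.849 = 42.820 mm
Volume = 42.820 mm × 3.4 ha × 10 = 1455.9 m³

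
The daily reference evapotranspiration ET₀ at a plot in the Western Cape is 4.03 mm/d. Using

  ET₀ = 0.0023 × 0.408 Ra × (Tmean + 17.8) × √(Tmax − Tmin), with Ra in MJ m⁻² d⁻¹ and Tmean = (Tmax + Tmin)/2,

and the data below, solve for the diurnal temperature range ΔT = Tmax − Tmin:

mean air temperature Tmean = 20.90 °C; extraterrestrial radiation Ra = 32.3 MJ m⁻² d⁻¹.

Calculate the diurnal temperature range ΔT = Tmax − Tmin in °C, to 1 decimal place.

11.8 °C

√ΔT = ET₀ / [0.0023 × 0.408 × Ra × (Tmean+17.8)] = 4.03 / (0.0023 × 13.1784 × 38.70) = 3.4356
ΔT = 3.4356² = 11.803 °C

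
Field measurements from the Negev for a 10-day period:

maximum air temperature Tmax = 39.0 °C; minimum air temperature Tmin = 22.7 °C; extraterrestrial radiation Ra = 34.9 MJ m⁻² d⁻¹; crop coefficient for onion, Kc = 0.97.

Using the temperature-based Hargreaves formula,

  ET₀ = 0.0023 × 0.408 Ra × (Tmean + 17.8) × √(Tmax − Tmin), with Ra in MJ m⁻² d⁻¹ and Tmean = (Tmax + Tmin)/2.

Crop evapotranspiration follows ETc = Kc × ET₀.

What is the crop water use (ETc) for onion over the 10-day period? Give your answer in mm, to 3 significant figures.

62.4 mm

Tmean = (39.0 + 22.7)/2 = 30.85 °C
0.408 Ra = 0.408 × 34.9 = 14.2392 mm/d equivalent
ET₀ = 0.0023 × 14.2392 × (30.85 + 17.8) × √16.3 = 0.0023 × 14.2392 × 48.65 × 4.0373 = 6.4326 mm/d
ETc = Kc × ET₀ = 0.97 × 6.4326 = 6.2396 mm/d
Over 10 days: 6.2396 × 10 = 62.396 mm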